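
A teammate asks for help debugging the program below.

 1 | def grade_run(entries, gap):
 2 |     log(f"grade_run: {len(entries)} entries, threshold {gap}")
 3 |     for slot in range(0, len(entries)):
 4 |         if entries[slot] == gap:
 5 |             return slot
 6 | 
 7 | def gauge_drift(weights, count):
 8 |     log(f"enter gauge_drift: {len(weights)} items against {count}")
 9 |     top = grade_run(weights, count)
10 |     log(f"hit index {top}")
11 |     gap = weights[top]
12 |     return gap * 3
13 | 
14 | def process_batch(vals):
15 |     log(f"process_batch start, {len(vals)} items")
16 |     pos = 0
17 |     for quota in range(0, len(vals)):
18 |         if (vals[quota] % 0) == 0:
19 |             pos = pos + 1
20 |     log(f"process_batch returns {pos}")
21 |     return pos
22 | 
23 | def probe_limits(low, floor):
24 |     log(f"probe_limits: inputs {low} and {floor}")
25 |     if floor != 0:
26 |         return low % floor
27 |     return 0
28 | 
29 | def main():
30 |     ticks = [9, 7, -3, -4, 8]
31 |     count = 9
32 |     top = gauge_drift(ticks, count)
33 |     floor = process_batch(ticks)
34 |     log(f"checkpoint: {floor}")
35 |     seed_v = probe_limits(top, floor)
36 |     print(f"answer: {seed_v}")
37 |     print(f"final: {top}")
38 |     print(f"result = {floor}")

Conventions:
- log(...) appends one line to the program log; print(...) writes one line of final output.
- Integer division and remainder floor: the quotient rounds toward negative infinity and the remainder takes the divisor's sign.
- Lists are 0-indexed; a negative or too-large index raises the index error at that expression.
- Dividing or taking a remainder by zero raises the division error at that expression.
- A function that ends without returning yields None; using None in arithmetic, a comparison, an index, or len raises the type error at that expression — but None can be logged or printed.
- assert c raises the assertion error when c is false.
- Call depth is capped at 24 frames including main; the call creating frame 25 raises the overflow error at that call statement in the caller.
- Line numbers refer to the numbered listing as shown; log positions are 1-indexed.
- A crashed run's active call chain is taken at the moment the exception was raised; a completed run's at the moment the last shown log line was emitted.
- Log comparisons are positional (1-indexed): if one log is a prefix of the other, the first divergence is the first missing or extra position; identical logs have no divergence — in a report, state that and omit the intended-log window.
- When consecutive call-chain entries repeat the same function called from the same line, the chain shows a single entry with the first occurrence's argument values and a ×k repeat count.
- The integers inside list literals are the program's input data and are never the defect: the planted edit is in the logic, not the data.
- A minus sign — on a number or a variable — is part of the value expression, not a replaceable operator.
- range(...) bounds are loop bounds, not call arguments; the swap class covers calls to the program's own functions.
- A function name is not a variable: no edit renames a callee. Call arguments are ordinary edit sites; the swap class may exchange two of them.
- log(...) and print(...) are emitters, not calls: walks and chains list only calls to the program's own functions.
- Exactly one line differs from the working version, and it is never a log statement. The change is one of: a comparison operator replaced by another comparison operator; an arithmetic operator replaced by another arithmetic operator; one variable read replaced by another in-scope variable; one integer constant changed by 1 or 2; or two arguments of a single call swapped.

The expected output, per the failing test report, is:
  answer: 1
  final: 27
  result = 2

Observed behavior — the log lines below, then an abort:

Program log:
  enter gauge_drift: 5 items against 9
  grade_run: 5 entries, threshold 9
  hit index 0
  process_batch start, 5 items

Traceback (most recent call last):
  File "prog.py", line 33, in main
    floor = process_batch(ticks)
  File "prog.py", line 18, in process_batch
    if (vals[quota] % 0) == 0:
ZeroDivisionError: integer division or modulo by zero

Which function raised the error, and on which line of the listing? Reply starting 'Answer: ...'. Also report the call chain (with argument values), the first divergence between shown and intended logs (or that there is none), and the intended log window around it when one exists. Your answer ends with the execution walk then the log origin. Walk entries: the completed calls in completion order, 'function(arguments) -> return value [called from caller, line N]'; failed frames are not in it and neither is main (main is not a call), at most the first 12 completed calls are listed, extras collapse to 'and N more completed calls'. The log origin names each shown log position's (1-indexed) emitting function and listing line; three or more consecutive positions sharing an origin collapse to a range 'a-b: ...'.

Answer: the error was raised in process_batch, line 18.
Key fact: The faulty run's log stops after 4 lines; the working version's next line would be 'process_batch returns 2'.
Call chain: main -> process_batch([9, 7, -3, -4, 8]) (called at line 33).
First divergence: position 5 (shown log ended at 4 lines; the working version continues: 'process_batch returns 2').
Intended log window:
  3: hit index 0
  4: process_batch start, 5 items
  5: process_batch returns 2
  6: checkpoint: 2
Execution walk:
  grade_run([9, 7, -3, -4, 8], 9) -> 0  [called from gauge_drift, line 9]
  gauge_drift([9, 7, -3, -4, 8], 9) -> 27  [called from main, line 32]
Log line origins:
  1: logged in gauge_drift at line 8
  2: logged in grade_run at line 2
  3: logged in gauge_drift at line 10
  4: logged in process_batch at line 15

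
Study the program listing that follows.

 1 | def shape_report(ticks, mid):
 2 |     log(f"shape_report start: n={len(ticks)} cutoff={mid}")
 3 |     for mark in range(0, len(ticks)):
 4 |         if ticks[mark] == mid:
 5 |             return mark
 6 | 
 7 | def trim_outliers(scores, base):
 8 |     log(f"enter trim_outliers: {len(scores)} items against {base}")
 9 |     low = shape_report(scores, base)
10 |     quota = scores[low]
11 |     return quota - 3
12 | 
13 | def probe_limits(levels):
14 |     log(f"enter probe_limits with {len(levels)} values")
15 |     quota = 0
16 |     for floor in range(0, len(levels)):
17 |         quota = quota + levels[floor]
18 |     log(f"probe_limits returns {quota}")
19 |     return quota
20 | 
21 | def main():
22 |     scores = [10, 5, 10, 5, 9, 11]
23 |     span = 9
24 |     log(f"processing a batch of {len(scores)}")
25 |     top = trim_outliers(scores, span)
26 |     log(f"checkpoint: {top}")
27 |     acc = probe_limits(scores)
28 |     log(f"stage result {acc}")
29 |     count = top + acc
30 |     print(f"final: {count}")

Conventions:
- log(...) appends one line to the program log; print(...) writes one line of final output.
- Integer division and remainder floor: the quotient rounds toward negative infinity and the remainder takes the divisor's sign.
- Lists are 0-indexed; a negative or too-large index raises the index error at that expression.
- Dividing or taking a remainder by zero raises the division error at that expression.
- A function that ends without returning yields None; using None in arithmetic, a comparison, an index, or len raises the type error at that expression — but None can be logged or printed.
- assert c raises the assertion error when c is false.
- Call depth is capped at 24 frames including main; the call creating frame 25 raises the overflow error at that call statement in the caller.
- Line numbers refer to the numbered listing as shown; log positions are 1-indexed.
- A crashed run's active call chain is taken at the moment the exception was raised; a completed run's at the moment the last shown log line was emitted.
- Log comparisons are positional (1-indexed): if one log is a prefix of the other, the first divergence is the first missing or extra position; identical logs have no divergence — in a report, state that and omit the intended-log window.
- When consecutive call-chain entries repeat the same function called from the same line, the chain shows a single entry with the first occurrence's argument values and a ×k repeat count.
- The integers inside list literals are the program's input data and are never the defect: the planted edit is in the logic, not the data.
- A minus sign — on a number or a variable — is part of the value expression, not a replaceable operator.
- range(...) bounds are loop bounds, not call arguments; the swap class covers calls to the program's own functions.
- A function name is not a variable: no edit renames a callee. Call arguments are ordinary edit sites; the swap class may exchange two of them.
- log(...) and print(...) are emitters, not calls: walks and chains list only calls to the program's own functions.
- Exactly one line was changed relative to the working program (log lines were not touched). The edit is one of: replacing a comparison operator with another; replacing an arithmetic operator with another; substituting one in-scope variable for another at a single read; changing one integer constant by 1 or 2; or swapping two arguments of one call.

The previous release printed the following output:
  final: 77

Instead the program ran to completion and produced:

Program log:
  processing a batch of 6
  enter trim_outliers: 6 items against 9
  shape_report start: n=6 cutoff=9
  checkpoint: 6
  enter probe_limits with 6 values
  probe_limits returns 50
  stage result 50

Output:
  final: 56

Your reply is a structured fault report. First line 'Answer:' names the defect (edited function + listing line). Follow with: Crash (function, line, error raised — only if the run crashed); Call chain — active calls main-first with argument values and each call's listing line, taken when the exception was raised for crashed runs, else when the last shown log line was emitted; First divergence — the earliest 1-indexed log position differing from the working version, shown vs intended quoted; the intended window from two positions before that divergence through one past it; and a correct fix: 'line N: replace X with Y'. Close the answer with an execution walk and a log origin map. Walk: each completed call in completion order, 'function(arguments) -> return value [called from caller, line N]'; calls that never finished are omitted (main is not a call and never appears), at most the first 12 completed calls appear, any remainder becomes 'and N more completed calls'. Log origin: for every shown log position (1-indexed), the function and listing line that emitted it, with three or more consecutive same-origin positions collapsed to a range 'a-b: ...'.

Answer: the defect is in trim_outliers at line 11.
Key fact: At log position 4 the runs split — shown 'checkpoint: 6', but the working version logs 'checkpoint: 27'.
Call chain: main.
First divergence: position 4 — shown 'checkpoint: 6', intended 'checkpoint: 27'.
Intended log window:
  2: enter trim_outliers: 6 items against 9
  3: shape_report start: n=6 cutoff=9
  4: checkpoint: 27
  5: enter probe_limits with 6 values
Execution walk:
  shape_report([10, 5, 10, 5, 9, 11], 9) -> 4  [called from trim_outliers, line 9]
  trim_outliers([10, 5, 10, 5, 9, 11], 9) -> 6  [called from main, line 25]
  probe_limits([10, 5, 10, 5, 9, 11]) -> 50  [called from main, line 27]
Log origin:
  1: logged in main at line 24
  2: logged in trim_outliers at line 8
  3: logged in shape_report at line 2
  4: logged in main at line 26
  5: logged in probe_limits at line 14
  6: logged in probe_limits at line 18
  7: logged in main at line 28
A correct fix: line 11: replace `-` with `*`.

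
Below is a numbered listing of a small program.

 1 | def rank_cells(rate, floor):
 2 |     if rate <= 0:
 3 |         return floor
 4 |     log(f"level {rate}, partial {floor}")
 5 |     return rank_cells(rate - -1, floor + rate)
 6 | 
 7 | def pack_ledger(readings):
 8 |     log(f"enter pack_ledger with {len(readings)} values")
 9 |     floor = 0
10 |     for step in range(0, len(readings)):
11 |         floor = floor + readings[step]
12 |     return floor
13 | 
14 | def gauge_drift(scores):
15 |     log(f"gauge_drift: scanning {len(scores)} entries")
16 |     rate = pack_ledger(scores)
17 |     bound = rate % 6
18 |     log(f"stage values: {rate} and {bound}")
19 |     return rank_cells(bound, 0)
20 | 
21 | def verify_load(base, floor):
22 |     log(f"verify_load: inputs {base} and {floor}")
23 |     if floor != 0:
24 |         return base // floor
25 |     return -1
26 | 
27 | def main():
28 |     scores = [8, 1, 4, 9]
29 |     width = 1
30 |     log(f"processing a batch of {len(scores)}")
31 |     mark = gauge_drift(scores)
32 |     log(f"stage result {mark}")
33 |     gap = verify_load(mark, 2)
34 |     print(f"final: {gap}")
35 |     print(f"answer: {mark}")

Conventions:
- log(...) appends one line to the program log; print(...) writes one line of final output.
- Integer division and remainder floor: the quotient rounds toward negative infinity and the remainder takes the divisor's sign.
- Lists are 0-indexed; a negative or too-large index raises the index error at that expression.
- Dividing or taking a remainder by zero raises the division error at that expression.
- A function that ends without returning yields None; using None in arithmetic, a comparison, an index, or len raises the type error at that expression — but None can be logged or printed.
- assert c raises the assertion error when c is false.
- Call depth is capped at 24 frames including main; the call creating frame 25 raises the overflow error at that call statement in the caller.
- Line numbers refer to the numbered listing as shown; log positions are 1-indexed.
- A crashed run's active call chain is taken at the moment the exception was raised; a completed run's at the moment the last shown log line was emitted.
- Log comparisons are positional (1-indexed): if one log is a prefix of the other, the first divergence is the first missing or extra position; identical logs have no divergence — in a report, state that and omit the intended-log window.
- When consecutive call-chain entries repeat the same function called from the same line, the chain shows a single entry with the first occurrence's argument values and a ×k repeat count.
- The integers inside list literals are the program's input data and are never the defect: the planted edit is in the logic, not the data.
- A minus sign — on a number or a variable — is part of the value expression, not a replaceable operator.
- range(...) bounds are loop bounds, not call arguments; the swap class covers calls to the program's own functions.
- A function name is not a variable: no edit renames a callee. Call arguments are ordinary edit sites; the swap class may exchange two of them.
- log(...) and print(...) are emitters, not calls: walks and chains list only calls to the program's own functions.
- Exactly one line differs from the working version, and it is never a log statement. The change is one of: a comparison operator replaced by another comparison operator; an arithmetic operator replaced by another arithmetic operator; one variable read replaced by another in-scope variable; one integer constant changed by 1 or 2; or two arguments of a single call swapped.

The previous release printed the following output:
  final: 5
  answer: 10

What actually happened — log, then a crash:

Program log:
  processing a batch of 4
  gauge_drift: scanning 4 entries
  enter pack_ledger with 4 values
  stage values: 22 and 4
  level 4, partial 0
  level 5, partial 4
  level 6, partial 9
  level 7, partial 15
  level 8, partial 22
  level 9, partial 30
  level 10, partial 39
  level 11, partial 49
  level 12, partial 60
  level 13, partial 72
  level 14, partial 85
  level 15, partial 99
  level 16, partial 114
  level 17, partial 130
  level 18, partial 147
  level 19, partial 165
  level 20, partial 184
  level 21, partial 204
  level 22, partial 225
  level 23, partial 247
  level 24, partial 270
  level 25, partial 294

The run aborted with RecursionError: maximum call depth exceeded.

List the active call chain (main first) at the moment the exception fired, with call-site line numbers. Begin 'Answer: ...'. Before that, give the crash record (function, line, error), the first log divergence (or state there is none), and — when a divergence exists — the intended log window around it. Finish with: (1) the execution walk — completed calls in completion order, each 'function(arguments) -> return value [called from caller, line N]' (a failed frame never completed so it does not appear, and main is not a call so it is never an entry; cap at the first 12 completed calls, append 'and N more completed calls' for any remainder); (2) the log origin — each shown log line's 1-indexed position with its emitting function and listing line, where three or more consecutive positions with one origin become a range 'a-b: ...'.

Answer: main -> gauge_drift (called at line 31) -> rank_cells (called at line 19) -> rank_cells (called at line 5) ×21.
Key fact: Log line 6 is where behavior first shows: 'level 5, partial 4' appears instead of 'level 3, partial 4'.
Crash: rank_cells, line 5, RecursionError.
First divergence: position 6 — shown 'level 5, partial 4', intended 'level 3, partial 4'.
Intended log window:
  4: stage values: 22 and 4
  5: level 4, partial 0
  6: level 3, partial 4
  7: level 2, partial 7
Execution walk:
  pack_ledger([8, 1, 4, 9]) -> 22  [called from gauge_drift, line 16]
Origin of each log line:
  1: emitted by main (line 30)
  2: emitted by gauge_drift (line 15)
  3: emitted by pack_ledger (line 8)
  4: emitted by gauge_drift (line 18)
  5-26: emitted by rank_cells (line 4)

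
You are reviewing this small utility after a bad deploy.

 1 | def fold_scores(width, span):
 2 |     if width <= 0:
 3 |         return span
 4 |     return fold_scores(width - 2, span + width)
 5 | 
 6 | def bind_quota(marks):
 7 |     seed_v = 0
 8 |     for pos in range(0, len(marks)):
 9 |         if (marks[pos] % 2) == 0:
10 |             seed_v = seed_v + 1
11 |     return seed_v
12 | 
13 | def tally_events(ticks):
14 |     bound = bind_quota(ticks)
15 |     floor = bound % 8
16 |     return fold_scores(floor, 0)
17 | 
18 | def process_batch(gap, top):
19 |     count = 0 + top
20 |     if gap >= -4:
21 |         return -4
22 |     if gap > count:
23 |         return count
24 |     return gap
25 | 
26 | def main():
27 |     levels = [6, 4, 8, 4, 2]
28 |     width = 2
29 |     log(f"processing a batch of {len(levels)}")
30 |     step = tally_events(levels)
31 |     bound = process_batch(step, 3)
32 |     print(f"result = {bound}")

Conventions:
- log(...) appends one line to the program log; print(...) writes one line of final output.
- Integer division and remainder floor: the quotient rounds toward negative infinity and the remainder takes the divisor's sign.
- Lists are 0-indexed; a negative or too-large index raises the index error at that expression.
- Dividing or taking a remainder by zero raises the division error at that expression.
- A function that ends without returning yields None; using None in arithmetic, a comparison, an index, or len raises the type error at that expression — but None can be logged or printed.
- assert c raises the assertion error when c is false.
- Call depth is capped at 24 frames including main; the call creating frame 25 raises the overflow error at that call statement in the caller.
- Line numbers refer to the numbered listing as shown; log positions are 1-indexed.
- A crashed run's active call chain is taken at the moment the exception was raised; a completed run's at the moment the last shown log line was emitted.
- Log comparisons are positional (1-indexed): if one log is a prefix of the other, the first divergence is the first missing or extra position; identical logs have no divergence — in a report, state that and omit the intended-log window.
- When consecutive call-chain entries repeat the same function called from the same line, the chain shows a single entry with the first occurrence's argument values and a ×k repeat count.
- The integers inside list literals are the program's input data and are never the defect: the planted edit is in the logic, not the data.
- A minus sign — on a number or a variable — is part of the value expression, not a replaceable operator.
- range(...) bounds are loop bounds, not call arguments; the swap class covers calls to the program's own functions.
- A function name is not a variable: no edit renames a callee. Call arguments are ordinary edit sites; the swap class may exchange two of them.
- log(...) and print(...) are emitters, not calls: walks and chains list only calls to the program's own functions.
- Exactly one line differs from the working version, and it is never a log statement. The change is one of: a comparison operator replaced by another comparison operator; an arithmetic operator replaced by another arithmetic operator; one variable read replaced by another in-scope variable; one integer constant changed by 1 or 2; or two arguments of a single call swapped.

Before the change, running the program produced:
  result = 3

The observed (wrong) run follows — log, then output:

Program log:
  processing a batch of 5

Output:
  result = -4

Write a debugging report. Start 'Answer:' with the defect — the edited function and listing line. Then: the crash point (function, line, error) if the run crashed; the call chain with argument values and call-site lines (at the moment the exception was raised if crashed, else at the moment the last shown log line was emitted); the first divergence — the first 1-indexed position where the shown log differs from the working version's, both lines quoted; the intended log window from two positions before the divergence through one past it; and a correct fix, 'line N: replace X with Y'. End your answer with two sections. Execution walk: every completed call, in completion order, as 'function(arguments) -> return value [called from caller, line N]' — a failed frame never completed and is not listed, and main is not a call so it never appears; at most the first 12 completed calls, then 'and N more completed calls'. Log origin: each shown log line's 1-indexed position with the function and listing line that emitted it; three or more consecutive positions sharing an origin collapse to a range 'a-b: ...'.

Answer: the defect is in process_batch at line 20.
Key fact: Every logged value matches the working version; the printed result is what differs.
Call chain: main.
First divergence: none; the two logs match at every position.
Execution walk:
  bind_quota([6, 4, 8, 4, 2]) -> 5  [called from tally_events, line 14]
  fold_scores(-1, 9) -> 9  [called from fold_scores, line 4]
  fold_scores(1, 8) -> 9  [called from fold_scores, line 4]
  fold_scores(3, 5) -> 9  [called from fold_scores, line 4]
  fold_scores(5, 0) -> 9  [called from tally_events, line 16]
  tally_events([6, 4, 8, 4, 2]) -> 9  [called from main, line 30]
  process_batch(9, 3) -> -4  [called from main, line 31]
Log origin:
  1: emitted by main (line 29)
A correct fix: line 20: replace `>=` with `<`.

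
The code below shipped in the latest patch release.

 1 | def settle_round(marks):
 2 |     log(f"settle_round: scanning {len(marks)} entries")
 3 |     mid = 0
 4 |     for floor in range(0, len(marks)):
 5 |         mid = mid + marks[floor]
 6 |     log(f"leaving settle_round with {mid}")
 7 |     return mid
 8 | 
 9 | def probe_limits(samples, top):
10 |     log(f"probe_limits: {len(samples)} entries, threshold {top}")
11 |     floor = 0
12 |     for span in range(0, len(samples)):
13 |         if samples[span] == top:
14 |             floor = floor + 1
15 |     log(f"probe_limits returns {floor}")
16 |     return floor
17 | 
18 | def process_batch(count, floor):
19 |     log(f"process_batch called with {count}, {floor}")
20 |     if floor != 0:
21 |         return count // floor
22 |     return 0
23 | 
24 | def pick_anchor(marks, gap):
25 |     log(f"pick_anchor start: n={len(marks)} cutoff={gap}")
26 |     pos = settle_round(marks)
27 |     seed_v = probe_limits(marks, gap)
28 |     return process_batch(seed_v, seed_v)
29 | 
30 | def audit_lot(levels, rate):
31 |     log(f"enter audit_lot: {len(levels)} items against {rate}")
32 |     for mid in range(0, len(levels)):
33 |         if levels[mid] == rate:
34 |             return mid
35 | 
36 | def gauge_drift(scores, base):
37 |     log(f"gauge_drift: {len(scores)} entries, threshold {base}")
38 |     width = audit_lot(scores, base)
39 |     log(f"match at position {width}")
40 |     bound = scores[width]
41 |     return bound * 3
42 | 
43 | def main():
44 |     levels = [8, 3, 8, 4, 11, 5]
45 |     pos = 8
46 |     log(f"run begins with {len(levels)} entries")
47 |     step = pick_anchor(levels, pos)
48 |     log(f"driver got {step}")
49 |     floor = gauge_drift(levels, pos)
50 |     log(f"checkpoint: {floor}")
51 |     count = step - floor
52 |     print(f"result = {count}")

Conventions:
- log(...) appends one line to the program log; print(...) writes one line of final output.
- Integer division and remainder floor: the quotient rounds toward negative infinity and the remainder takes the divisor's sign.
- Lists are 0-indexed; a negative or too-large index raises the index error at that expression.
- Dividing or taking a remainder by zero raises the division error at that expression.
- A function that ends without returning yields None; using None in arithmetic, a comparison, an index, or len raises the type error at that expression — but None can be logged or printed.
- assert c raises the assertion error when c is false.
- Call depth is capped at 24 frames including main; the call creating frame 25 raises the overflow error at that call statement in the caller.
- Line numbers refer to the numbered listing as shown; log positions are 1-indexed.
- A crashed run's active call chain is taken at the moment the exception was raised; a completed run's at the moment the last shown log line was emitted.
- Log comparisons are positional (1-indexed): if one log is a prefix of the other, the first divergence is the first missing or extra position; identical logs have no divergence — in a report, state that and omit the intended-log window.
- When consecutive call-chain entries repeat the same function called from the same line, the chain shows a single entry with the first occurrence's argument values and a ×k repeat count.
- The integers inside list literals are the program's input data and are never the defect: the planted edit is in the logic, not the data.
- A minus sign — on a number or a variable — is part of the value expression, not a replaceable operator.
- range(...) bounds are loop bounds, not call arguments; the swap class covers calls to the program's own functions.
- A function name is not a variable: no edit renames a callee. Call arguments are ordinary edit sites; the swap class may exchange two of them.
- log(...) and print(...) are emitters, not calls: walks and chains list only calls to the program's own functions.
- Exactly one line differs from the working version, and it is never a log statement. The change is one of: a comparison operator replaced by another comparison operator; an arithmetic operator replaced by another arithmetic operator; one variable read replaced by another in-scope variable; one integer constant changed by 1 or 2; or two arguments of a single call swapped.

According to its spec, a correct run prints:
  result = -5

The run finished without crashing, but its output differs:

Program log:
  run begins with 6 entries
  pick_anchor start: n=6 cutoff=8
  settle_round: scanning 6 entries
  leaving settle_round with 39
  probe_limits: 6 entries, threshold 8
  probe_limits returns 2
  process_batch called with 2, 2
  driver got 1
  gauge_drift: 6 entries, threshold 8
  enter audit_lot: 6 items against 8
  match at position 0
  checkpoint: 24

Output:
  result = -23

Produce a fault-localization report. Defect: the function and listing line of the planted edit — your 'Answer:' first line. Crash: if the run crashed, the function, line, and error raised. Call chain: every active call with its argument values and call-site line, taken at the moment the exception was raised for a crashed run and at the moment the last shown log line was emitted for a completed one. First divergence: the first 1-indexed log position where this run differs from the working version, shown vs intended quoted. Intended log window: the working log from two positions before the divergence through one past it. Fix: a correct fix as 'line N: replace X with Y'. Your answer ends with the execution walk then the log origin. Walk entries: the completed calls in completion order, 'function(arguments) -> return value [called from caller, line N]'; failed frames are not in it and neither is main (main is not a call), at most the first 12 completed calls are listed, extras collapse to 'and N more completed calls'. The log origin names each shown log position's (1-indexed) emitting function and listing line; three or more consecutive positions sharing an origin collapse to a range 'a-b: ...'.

Answer: the defect is in pick_anchor at line 28.
Core observation: The log first diverges at position 7: the faulty run prints 'process_batch called with 2, 2' where the working version prints 'process_batch called with 39, 2'.
Call chain: main.
First divergence: at position 7 the run shows 'process_batch called with 2, 2' where the working version logs 'process_batch called with 39, 2'.
Intended log window:
  5: probe_limits: 6 entries, threshold 8
  6: probe_limits returns 2
  7: process_batch called with 39, 2
  8: driver got 19
Execution walk:
  settle_round([8, 3, 8, 4, 11, 5]) -> 39  [called from pick_anchor, line 26]
  probe_limits([8, 3, 8, 4, 11, 5], 8) -> 2  [called from pick_anchor, line 27]
  process_batch(2, 2) -> 1  [called from pick_anchor, line 28]
  pick_anchor([8, 3, 8, 4, 11, 5], 8) -> 1  [called from main, line 47]
  audit_lot([8, 3, 8, 4, 11, 5], 8) -> 0  [called from gauge_drift, line 38]
  gauge_drift([8, 3, 8, 4, 11, 5], 8) -> 24  [called from main, line 49]
Log origins:
  1: emitted by main (line 46)
  2: emitted by pick_anchor (line 25)
  3: emitted by settle_round (line 2)
  4: emitted by settle_round (line 6)
  5: emitted by probe_limits (line 10)
  6: emitted by probe_limits (line 15)
  7: emitted by process_batch (line 19)
  8: emitted by main (line 48)
  9: emitted by gauge_drift (line 37)
  10: emitted by audit_lot (line 31)
  11: emitted by gauge_drift (line 39)
  12: emitted by main (line 50)
A correct fix: line 28: replace `process_batch(seed_v, seed_v)` with `process_batch(pos, seed_v)`.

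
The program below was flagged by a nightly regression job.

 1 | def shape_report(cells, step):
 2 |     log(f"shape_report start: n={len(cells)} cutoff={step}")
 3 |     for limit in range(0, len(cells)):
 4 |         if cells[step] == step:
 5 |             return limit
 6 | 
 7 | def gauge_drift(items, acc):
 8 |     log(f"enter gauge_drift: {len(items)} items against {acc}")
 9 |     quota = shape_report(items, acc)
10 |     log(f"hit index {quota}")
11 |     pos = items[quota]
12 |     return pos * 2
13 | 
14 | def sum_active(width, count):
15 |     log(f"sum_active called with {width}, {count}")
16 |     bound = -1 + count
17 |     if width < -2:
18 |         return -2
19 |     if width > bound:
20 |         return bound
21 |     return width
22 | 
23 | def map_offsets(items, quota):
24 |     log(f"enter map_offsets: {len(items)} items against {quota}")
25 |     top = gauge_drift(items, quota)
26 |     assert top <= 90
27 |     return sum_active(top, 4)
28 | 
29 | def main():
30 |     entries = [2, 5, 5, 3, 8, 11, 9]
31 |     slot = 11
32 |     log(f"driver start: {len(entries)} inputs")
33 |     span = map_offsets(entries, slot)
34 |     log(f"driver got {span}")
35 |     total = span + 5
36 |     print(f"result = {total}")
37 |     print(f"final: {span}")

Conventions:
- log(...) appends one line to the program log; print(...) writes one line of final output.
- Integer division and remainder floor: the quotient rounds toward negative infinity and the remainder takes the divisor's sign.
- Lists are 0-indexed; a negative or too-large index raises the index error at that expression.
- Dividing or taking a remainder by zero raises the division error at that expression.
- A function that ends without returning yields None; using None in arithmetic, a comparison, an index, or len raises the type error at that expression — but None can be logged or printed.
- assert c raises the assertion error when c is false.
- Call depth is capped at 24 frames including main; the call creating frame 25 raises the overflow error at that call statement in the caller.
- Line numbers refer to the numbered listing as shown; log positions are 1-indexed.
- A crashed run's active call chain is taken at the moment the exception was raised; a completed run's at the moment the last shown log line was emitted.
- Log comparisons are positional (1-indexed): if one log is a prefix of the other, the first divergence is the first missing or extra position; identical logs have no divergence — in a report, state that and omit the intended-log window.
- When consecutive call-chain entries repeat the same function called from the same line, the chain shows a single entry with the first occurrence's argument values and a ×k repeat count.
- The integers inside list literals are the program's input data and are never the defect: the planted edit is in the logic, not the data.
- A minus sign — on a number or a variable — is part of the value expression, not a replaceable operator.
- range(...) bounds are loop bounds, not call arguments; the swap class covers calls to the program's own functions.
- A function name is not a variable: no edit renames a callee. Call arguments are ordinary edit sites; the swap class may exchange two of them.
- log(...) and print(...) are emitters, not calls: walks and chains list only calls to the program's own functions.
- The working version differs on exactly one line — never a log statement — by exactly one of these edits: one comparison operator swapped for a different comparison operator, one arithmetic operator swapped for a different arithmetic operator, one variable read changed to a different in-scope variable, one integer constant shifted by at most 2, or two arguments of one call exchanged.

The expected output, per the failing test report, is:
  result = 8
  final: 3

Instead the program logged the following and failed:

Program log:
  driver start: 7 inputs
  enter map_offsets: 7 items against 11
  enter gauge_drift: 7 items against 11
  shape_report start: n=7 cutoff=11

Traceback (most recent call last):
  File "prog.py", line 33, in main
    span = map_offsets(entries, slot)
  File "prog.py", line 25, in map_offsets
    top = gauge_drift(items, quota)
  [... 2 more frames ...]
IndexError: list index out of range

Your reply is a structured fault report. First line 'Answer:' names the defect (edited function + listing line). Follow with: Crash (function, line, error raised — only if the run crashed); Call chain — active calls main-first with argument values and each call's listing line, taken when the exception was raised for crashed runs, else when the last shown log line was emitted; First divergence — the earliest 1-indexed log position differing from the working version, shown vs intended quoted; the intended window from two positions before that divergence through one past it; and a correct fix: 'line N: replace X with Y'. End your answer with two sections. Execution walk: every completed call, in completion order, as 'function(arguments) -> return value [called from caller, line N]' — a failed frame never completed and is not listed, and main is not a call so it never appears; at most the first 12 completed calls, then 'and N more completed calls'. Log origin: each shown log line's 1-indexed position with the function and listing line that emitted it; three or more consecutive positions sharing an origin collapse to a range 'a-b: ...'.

Answer: the defect is in shape_report at line 4.
Core observation: The faulty run's log stops after 4 lines; the working version's next line would be 'hit index 5'.
Crash: shape_report, line 4, IndexError.
Call chain: main -> map_offsets([2, 5, 5, 3, 8, 11, 9], 11) (called at line 33) -> gauge_drift([2, 5, 5, 3, 8, 11, 9], 11) (called at line 25) -> shape_report([2, 5, 5, 3, 8, 11, 9], 11) (called at line 9).
First divergence: position 5 — the faulty run's log ends after 4 lines; the working version continues with 'hit index 5'.
Intended log window:
  3: enter gauge_drift: 7 items against 11
  4: shape_report start: n=7 cutoff=11
  5: hit index 5
  6: sum_active called with 22, 4
Execution walk:
  (no call completed)
Log origin:
  1: emitted by main (line 32)
  2: emitted by map_offsets (line 24)
  3: emitted by gauge_drift (line 8)
  4: emitted by shape_report (line 2)
A correct fix: line 4: replace `cells[step]` with `cells[limit]`.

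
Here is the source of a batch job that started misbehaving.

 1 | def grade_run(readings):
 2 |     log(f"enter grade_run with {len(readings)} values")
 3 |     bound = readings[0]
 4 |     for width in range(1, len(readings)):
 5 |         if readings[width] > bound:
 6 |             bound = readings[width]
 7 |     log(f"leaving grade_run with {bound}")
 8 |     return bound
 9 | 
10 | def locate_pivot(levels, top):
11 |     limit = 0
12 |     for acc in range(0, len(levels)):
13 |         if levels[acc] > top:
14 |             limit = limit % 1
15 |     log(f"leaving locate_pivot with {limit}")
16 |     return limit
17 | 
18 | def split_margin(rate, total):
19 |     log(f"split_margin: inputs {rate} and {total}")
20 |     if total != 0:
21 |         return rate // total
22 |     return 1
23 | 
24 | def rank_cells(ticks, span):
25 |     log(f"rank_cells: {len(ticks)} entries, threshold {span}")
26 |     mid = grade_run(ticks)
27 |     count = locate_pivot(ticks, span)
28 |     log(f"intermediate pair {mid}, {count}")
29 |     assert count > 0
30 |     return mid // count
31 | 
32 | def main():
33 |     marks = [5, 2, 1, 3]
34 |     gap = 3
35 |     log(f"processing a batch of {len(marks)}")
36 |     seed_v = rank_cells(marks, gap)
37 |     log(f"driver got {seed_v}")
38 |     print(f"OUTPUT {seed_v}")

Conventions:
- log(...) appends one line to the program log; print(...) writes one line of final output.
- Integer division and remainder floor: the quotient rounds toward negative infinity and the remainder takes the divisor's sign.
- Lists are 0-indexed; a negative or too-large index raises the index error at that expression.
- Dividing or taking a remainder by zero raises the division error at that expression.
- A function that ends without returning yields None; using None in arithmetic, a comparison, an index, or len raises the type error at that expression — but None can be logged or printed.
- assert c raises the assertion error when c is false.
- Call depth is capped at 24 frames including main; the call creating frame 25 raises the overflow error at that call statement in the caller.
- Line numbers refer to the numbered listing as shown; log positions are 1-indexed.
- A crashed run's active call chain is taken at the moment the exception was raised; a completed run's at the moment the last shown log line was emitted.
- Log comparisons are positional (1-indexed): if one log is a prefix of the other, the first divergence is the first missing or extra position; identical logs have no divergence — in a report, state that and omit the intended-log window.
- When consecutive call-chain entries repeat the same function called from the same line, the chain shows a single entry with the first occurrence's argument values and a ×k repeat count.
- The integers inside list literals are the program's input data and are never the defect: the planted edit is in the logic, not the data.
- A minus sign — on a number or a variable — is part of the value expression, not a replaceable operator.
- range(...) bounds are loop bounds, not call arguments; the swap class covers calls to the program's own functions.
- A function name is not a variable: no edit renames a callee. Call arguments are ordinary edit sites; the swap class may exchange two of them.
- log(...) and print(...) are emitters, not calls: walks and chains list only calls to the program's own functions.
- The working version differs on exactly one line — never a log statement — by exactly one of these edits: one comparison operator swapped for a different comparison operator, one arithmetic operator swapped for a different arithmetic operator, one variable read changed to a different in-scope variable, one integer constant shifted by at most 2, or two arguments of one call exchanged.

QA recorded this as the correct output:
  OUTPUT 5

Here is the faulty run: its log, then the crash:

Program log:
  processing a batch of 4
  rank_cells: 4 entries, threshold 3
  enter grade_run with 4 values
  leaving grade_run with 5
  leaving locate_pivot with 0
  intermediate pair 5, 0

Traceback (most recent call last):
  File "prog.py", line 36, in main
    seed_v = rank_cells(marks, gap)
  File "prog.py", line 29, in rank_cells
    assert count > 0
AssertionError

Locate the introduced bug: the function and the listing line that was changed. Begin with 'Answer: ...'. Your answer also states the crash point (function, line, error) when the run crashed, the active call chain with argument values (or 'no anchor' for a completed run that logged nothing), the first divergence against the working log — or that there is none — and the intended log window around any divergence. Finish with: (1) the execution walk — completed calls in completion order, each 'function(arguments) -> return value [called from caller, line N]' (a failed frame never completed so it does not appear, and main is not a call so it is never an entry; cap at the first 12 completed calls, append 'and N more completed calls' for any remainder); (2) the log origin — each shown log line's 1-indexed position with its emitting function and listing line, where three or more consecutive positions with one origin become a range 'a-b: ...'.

Answer: the defect is in locate_pivot at line 14.
Core observation: The earliest visible damage is log position 5 — 'leaving locate_pivot with 0' rather than the intended 'leaving locate_pivot with 1'.
Crash: rank_cells, line 29, AssertionError.
Call chain: main -> rank_cells([5, 2, 1, 3], 3) (called at line 36).
First divergence: position 5; shown 'leaving locate_pivot with 0' vs intended 'leaving locate_pivot with 1'.
Intended log window:
  3: enter grade_run with 4 values
  4: leaving grade_run with 5
  5: leaving locate_pivot with 1
  6: intermediate pair 5, 1
Execution walk:
  grade_run([5, 2, 1, 3]) -> 5  [called from rank_cells, line 26]
  locate_pivot([5, 2, 1, 3], 3) -> 0  [called from rank_cells, line 27]
Log origin:
  1 — main, line 35
  2 — rank_cells, line 25
  3 — grade_run, line 2
  4 — grade_run, line 7
  5 — locate_pivot, line 15
  6 — rank_cells, line 28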